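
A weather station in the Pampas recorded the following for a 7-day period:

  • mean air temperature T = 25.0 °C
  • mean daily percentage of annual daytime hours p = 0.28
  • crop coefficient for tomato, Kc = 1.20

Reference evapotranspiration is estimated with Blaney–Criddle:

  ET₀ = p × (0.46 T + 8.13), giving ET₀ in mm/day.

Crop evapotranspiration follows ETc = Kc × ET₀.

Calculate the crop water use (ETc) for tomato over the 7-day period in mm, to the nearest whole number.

ET₀ = 0.28 × (0.46 × 25.0 + 8.13) = 0.28 × 19.630 = 5.4964 mm/d
ETc = Kc × ET₀ = 1.20 × 5.4964 = 6.5957 mm/d
Over 7 days: 6.5957 × 7 = 46.170 mm

46 mm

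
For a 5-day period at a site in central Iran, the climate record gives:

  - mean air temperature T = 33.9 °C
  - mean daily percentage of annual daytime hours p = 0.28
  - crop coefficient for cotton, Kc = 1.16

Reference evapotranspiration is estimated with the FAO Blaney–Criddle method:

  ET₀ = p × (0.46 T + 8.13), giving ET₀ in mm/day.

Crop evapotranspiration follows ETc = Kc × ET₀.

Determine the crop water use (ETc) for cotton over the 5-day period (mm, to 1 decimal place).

ET₀ = 0.28 × (0.46 × 33.9 + 8.13) = 0.28 × 23.724 = 6.6427 mm/d
ETc = Kc × ET₀ = 1.16 × 6.6427 = 7.7055 mm/d
Over 5 days: 7.7055 × 5 = 38.528 mm

38.5 mm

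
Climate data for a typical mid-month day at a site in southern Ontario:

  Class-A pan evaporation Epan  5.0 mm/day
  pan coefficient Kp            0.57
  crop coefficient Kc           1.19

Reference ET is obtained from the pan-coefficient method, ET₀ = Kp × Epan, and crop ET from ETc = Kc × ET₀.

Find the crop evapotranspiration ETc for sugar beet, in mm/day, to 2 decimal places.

3.39 mm/day

ET₀ = 0.57 × 5.0 = 2.8500 mm/d
ETc = Kc × ET₀ = 1.19 × 2.8500 = 3.3915 mm/d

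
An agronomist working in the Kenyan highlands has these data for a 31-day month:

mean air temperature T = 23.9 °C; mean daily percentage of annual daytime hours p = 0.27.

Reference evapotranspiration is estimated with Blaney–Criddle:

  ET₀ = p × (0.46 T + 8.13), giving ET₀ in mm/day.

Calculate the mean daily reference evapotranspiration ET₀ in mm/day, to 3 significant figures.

ET₀ = 0.27 × (0.46 × 23.9 + 8.13) = 0.27 × 19.124 = 5.1635 mm/d

5.16 mm/day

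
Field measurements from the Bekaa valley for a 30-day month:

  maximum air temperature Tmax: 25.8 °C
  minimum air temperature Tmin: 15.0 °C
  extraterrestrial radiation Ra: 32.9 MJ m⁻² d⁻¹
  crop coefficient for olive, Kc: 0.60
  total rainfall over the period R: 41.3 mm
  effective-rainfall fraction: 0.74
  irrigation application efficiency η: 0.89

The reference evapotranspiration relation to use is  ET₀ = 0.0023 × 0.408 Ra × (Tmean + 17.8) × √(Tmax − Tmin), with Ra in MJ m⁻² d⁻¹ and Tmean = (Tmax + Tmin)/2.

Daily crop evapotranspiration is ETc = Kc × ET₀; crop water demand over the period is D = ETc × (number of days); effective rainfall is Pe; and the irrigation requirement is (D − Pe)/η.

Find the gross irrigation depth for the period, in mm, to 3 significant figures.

44.0 mm

Tmean = (25.8 + 15.0)/2 = 20.40 °C
0.408 Ra = 0.408 × 32.9 = 13.4232 mm/d equivalent
ET₀ = 0.0023 × 13.4232 × (20.40 + 17.8) × √10.8 = 0.0023 × 13.4232 × 38.20 × 3.2863 = 3.8757 mm/d
ETc = Kc × ET₀ = 0.60 × 3.8757 = 2.3254 mm/d
Crop demand D = ETc × 30 d = 2.3254 × 30 = 69.762 mm
Pe = 0.74 × 41.3 = 30.562 mm
D − Pe = 69.762 − 30.562 = 39.200 mm
Gross irrigation = 39.200 / 0.89 = 44.045 mm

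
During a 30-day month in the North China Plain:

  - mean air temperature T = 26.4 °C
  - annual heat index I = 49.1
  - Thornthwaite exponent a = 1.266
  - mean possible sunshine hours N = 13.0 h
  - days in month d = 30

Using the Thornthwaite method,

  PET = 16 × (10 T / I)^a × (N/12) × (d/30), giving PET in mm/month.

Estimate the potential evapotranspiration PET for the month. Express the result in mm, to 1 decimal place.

145.8 mm

10T/I = 10 × 26.4 / 49.1 = 5.3768
(10T/I)^a = 5.3768^1.266 = 8.4109
Uncorrected PET = 16 × 8.4109 = 134.574 mm
Correction = (N/12)(d/30) = (13.0/12)(30/30) = 1.0833
PET = 134.574 × 1.0833 = 145.784 mm/month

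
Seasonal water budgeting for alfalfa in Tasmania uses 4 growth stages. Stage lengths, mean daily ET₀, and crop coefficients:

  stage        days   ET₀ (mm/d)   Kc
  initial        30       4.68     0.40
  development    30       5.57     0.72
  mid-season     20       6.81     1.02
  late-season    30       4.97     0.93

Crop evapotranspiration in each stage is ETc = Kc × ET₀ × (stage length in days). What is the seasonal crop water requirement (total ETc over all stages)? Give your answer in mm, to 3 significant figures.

454 mm

initial: 0.40 × 4.68 × 30 = 56.16 mm
development: 0.72 × 5.57 × 30 = 120.31 mm
mid-season: 1.02 × 6.81 × 20 = 138.92 mm
late-season: 0.93 × 4.97 × 30 = 138.66 mm
Seasonal total = 454.05 mm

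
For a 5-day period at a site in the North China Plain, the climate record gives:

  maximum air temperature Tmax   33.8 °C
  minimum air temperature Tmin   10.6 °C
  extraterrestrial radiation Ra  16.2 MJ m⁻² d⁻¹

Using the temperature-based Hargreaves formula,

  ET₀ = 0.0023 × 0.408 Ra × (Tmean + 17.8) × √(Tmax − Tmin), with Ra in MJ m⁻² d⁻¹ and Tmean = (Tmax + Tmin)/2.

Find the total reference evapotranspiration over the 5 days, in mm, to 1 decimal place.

Tmean = (33.8 + 10.6)/2 = 22.20 °C
0.408 Ra = 0.408 × 16.2 = 6.6096 mm/d equivalent
ET₀ = 0.0023 × 6.6096 × (22.20 + 17.8) × √23.2 = 0.0023 × 6.6096 × 40.00 × 4.8166 = 2.9289 mm/d
Over 5 days: 2.9289 × 5 = 14.645 mm

14.6 mm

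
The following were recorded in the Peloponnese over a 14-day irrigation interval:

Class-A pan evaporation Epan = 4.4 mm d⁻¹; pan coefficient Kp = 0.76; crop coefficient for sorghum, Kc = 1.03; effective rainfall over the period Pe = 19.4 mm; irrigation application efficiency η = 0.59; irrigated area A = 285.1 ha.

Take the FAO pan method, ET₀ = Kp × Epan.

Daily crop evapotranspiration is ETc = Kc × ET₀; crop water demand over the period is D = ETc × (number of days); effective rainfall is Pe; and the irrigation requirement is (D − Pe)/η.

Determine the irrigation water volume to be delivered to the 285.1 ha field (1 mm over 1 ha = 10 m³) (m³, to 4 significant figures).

ET₀ = 0.76 × 4.4 = 3.3440 mm/d
ETc = Kc × ET₀ = 1.03 × 3.3440 = 3.4443 mm/d
Crop demand D = ETc × 14 d = 3.4443 × 14 = 48.220 mm
D − Pe = 48.220 − 19.4 = 28.820 mm
Gross irrigation = 28.820 / 0.59 = 48.847 mm
Volume = 48.847 mm × 285.1 ha × 10 = 139262.8 m³

139300 m³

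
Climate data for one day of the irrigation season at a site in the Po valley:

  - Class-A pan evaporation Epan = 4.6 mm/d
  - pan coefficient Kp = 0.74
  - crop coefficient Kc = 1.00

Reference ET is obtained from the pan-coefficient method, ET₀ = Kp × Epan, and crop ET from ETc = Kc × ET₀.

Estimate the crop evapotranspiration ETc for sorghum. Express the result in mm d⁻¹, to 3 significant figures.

3.40 mm d⁻¹

ET₀ = 0.74 × 4.6 = 3.4040 mm/d
ETc = Kc × ET₀ = 1.00 × 3.4040 = 3.4040 mm/d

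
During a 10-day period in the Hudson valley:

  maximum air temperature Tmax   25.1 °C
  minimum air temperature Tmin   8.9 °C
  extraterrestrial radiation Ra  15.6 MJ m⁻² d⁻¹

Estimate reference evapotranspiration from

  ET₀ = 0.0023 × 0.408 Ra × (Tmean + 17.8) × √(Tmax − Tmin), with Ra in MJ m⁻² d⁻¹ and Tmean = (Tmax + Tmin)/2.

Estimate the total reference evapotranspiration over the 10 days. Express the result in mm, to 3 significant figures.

Tmean = (25.1 + 8.9)/2 = 17.00 °C
0.408 Ra = 0.408 × 15.6 = 6.3648 mm/d equivalent
ET₀ = 0.0023 × 6.3648 × (17.00 + 17.8) × √16.2 = 0.0023 × 6.3648 × 34.80 × 4.0249 = 2.0504 mm/d
Over 10 days: 2.0504 × 10 = 20.504 mm

20.5 mm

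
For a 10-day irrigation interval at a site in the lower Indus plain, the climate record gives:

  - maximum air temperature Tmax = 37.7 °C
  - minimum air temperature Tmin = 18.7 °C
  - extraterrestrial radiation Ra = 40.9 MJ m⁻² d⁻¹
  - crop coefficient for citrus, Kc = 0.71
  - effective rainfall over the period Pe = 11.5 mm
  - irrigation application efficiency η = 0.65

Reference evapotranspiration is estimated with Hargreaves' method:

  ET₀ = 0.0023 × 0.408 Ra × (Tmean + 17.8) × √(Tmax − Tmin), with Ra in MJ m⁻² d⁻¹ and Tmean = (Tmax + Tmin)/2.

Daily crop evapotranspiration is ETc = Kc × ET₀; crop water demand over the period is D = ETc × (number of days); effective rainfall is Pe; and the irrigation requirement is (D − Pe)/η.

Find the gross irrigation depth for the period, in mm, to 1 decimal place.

66.4 mm

Tmean = (37.7 + 18.7)/2 = 28.20 °C
0.408 Ra = 0.408 × 40.9 = 16.6872 mm/d equivalent
ET₀ = 0.0023 × 16.6872 × (28.20 + 17.8) × √19.0 = 0.0023 × 16.6872 × 46.00 × 4.3589 = 7.6957 mm/d
ETc = Kc × ET₀ = 0.71 × 7.6957 = 5.4639 mm/d
Crop demand D = ETc × 10 d = 5.4639 × 10 = 54.639 mm
D − Pe = 54.639 − 11.5 = 43.139 mm
Gross irrigation = 43.139 / 0.65 = 66.368 mm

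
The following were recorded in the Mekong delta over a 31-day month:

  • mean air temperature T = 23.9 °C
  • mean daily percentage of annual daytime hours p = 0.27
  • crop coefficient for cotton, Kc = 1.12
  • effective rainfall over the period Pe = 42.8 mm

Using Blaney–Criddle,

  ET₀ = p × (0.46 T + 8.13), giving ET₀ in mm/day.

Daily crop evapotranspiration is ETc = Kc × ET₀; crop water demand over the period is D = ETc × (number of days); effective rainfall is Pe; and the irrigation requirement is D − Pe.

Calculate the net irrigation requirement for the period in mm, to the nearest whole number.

ET₀ = 0.27 × (0.46 × 23.9 + 8.13) = 0.27 × 19.124 = 5.1635 mm/d
ETc = Kc × ET₀ = 1.12 × 5.1635 = 5.7831 mm/d
Crop demand D = ETc × 31 d = 5.7831 × 31 = 179.276 mm
D − Pe = 179.276 − 42.8 = 136.476 mm

136 mm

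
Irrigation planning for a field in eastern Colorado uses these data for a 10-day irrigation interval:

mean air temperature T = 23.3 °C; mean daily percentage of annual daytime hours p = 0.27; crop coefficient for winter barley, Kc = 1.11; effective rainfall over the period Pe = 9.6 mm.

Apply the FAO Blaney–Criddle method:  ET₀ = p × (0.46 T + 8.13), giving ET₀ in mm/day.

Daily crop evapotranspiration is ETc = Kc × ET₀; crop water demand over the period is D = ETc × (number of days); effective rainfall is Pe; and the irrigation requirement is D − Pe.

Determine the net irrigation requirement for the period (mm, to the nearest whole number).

47 mm

ET₀ = 0.27 × (0.46 × 23.3 + 8.13) = 0.27 × 18.848 = 5.0890 mm/d
ETc = Kc × ET₀ = 1.11 × 5.0890 = 5.6488 mm/d
Crop demand D = ETc × 10 d = 5.6488 × 10 = 56.488 mm
D − Pe = 56.488 − 9.6 = 46.888 mm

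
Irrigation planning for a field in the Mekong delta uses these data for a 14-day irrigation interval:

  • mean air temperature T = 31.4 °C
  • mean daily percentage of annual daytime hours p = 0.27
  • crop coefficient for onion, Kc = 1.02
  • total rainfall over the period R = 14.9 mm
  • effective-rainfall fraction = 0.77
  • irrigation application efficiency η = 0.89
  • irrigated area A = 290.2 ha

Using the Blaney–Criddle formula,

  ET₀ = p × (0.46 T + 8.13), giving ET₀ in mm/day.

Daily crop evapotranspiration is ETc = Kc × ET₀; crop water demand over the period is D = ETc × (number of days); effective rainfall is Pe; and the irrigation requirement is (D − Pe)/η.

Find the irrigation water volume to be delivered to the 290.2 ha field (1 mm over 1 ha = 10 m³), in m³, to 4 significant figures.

246400 m³

ET₀ = 0.27 × (0.46 × 31.4 + 8.13) = 0.27 × 22.574 = 6.0950 mm/d
ETc = Kc × ET₀ = 1.02 × 6.0950 = 6.2169 mm/d
Crop demand D = ETc × 14 d = 6.2169 × 14 = 87.037 mm
Pe = 0.77 × 14.9 = 11.473 mm
D − Pe = 87.037 − 11.473 = 75.564 mm
Gross irrigation = 75.564 / 0.89 = 84.903 mm
Volume = 84.903 mm × 290.2 ha × 10 = 246388.5 m³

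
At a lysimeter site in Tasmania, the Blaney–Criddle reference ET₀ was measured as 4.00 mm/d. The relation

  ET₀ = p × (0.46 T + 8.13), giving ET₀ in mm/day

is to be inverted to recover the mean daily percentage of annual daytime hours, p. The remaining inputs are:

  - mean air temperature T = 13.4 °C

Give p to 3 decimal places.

0.280

p = ET₀ / (0.46 T + 8.13) = 4.00 / (0.46 × 13.4 + 8.13) = 4.00 / 14.294 = 0.2798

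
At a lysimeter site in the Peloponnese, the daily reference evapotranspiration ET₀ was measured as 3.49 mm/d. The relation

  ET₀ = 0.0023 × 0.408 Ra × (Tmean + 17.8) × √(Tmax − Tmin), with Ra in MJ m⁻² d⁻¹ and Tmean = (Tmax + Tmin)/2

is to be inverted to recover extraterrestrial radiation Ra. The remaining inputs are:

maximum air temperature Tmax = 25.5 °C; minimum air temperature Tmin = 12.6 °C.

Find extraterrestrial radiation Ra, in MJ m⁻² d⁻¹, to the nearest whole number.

Tmean = (25.5+12.6)/2 = 19.05 °C; ΔT = 12.9
Ra = ET₀ / [0.0023 × 0.408 × (Tmean+17.8) × √ΔT]
   = 3.49 / (0.0023 × 0.408 × 36.85 × 3.5917) = 28.100 MJ m⁻² d⁻¹

28 MJ m⁻² d⁻¹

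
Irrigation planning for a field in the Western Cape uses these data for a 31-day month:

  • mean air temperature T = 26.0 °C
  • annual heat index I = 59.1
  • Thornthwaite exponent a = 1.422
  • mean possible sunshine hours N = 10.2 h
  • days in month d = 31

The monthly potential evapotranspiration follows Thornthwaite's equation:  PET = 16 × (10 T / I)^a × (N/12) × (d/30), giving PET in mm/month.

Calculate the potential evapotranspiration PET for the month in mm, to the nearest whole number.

116 mm

10T/I = 10 × 26.0 / 59.1 = 4.3993
(10T/I)^a = 4.3993^1.422 = 8.2204
Uncorrected PET = 16 × 8.2204 = 131.526 mm
Correction = (N/12)(d/30) = (10.2/12)(31/30) = 0.8783
PET = 131.526 × 0.8783 = 115.519 mm/month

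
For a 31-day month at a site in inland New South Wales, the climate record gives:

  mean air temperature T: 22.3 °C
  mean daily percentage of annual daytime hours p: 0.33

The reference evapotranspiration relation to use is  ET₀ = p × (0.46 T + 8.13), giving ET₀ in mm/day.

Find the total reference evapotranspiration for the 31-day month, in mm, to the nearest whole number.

ET₀ = 0.33 × (0.46 × 22.3 + 8.13) = 0.33 × 18.388 = 6.0680 mm/d
Monthly total = 6.0680 × 31 = 188.108 mm

188 mm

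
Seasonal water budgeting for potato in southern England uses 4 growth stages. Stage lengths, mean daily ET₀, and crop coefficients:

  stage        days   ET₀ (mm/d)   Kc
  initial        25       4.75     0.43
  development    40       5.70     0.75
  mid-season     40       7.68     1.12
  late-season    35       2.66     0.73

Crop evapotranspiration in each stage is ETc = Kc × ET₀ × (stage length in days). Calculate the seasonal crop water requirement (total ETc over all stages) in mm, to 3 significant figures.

634 mm

initial: 0.43 × 4.75 × 25 = 51.06 mm
development: 0.75 × 5.70 × 40 = 171.00 mm
mid-season: 1.12 × 7.68 × 40 = 344.06 mm
late-season: 0.73 × 2.66 × 35 = 67.96 mm
Seasonal total = 634.08 mm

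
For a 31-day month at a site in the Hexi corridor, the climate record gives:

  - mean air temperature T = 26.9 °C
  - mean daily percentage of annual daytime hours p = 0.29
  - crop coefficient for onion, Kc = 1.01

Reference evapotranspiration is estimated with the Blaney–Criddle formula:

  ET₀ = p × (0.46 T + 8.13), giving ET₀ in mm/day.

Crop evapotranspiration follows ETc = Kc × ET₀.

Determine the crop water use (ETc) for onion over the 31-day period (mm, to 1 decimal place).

ET₀ = 0.29 × (0.46 × 26.9 + 8.13) = 0.29 × 20.504 = 5.9462 mm/d
ETc = Kc × ET₀ = 1.01 × 5.9462 = 6.0057 mm/d
Over 31 days: 6.0057 × 31 = 186.177 mm

186.2 mm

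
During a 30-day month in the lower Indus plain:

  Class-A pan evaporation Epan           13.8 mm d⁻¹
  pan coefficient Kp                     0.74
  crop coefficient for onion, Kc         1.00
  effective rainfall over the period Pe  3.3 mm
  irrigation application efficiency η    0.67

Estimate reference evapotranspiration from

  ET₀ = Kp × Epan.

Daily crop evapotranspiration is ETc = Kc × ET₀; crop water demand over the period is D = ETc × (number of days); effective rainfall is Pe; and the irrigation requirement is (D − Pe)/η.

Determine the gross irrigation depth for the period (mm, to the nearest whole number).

ET₀ = 0.74 × 13.8 = 10.2120 mm/d
ETc = Kc × ET₀ = 1.00 × 10.2120 = 10.2120 mm/d
Crop demand D = ETc × 30 d = 10.2120 × 30 = 306.360 mm
D − Pe = 306.360 − 3.3 = 303.060 mm
Gross irrigation = 303.060 / 0.67 = 452.328 mm

452 mm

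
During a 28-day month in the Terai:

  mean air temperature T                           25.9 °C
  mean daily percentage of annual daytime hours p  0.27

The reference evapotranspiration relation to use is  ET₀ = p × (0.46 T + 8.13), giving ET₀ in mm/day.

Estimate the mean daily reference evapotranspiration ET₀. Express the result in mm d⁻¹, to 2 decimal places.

ET₀ = 0.27 × (0.46 × 25.9 + 8.13) = 0.27 × 20.044 = 5.4119 mm/d

5.41 mm d⁻¹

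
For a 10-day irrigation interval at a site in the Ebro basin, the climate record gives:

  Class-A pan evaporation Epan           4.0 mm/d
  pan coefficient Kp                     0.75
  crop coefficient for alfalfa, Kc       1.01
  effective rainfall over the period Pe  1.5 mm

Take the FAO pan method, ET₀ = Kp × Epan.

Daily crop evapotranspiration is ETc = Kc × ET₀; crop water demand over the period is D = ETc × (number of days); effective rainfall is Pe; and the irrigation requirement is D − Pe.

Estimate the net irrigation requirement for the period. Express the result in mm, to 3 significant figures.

28.8 mm

ET₀ = 0.75 × 4.0 = 3.0000 mm/d
ETc = Kc × ET₀ = 1.01 × 3.0000 = 3.0300 mm/d
Crop demand D = ETc × 10 d = 3.0300 × 10 = 30.300 mm
D − Pe = 30.300 − 1.5 = 28.800 mm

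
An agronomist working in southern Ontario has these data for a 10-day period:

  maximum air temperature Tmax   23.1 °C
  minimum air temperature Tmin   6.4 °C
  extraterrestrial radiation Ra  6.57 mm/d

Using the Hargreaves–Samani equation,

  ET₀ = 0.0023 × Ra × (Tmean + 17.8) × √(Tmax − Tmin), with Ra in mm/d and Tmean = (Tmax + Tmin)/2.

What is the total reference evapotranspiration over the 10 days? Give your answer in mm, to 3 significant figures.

Tmean = (23.1 + 6.4)/2 = 14.75 °C
ET₀ = 0.0023 × 6.57 × (14.75 + 17.8) × √16.7 = 0.0023 × 6.57 × 32.55 × 4.0866 = 2.0100 mm/d
Over 10 days: 2.0100 × 10 = 20.100 mm

20.1 mm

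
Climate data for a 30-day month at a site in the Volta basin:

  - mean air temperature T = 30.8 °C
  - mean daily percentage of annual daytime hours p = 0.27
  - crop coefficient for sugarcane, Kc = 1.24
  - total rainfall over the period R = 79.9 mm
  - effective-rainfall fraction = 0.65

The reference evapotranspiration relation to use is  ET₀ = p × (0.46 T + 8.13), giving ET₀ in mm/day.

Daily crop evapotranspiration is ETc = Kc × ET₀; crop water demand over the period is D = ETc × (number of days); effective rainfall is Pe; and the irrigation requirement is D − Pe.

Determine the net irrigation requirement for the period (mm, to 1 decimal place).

172.0 mm

ET₀ = 0.27 × (0.46 × 30.8 + 8.13) = 0.27 × 22.298 = 6.0205 mm/d
ETc = Kc × ET₀ = 1.24 × 6.0205 = 7.4654 mm/d
Crop demand D = ETc × 30 d = 7.4654 × 30 = 223.962 mm
Pe = 0.65 × 79.9 = 51.935 mm
D − Pe = 223.962 − 51.935 = 172.027 mm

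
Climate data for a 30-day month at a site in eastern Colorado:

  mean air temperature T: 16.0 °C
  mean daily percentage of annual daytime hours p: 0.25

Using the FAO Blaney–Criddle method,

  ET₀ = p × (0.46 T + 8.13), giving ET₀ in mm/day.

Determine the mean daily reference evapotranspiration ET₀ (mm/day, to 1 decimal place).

ET₀ = 0.25 × (0.46 × 16.0 + 8.13) = 0.25 × 15.490 = 3.8725 mm/d

3.9 mm/day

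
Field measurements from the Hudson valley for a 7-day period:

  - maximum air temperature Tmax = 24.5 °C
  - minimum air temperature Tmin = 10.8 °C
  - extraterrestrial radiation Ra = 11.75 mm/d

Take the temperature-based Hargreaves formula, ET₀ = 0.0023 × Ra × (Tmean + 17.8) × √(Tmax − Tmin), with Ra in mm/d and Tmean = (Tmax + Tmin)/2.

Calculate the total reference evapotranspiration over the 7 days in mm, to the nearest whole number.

25 mm

Tmean = (24.5 + 10.8)/2 = 17.65 °C
ET₀ = 0.0023 × 11.75 × (17.65 + 17.8) × √13.7 = 0.0023 × 11.75 × 35.45 × 3.7014 = 3.5461 mm/d
Over 7 days: 3.5461 × 7 = 24.823 mm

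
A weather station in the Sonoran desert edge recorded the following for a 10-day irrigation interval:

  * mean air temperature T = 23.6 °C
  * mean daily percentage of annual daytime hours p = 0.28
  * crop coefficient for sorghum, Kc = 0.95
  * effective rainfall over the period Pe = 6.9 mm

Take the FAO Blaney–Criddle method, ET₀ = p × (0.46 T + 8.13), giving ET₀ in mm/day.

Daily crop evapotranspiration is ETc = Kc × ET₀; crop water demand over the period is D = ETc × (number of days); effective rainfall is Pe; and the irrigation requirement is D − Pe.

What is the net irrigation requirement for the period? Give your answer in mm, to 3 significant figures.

ET₀ = 0.28 × (0.46 × 23.6 + 8.13) = 0.28 × 18.986 = 5.3161 mm/d
ETc = Kc × ET₀ = 0.95 × 5.3161 = 5.0503 mm/d
Crop demand D = ETc × 10 d = 5.0503 × 10 = 50.503 mm
D − Pe = 50.503 − 6.9 = 43.603 mm

43.6 mm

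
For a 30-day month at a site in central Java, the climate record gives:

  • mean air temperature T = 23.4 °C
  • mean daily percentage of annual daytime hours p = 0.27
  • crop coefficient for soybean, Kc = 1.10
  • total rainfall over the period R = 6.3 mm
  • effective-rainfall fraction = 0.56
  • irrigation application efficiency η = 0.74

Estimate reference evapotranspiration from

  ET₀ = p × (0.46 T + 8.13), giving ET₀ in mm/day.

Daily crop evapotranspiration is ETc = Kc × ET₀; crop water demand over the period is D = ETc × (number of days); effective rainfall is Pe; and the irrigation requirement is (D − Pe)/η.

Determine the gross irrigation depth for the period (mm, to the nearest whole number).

223 mm

ET₀ = 0.27 × (0.46 × 23.4 + 8.13) = 0.27 × 18.894 = 5.1014 mm/d
ETc = Kc × ET₀ = 1.10 × 5.1014 = 5.6115 mm/d
Crop demand D = ETc × 30 d = 5.6115 × 30 = 168.345 mm
Pe = 0.56 × 6.3 = 3.528 mm
D − Pe = 168.345 − 3.528 = 164.817 mm
Gross irrigation = 164.817 / 0.74 = 222.726 mm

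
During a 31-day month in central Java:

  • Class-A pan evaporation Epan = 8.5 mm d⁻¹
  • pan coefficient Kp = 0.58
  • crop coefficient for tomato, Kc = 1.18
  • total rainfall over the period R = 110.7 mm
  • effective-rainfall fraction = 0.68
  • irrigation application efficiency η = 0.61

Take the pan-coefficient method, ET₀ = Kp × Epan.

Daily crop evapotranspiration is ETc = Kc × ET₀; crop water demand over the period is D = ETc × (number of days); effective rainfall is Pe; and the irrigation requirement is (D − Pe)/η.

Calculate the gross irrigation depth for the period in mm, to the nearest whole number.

172 mm

ET₀ = 0.58 × 8.5 = 4.9300 mm/d
ETc = Kc × ET₀ = 1.18 × 4.9300 = 5.8174 mm/d
Crop demand D = ETc × 31 d = 5.8174 × 31 = 180.339 mm
Pe = 0.68 × 110.7 = 75.276 mm
D − Pe = 180.339 − 75.276 = 105.063 mm
Gross irrigation = 105.063 / 0.61 = 172.234 mm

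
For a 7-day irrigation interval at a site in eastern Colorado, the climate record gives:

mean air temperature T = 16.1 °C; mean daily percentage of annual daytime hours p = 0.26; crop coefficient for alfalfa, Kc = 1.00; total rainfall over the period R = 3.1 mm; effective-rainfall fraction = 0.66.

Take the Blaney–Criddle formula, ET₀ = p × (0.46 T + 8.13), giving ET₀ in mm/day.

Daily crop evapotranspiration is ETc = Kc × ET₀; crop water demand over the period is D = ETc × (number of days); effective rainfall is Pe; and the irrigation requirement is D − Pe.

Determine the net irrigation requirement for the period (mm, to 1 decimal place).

ET₀ = 0.26 × (0.46 × 16.1 + 8.13) = 0.26 × 15.536 = 4.0394 mm/d
ETc = Kc × ET₀ = 1.00 × 4.0394 = 4.0394 mm/d
Crop demand D = ETc × 7 d = 4.0394 × 7 = 28.276 mm
Pe = 0.66 × 3.1 = 2.046 mm
D − Pe = 28.276 − 2.046 = 26.230 mm

26.2 mm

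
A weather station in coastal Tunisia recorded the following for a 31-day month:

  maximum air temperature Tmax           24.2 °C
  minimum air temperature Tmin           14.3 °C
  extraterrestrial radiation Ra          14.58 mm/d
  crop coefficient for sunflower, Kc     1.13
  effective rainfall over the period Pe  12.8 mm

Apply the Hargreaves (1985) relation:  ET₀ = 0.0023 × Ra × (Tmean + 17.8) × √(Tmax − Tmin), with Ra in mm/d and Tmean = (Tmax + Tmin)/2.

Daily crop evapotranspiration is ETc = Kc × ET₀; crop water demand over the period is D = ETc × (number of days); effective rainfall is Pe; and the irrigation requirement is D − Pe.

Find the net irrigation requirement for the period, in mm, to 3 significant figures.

124 mm

Tmean = (24.2 + 14.3)/2 = 19.25 °C
ET₀ = 0.0023 × 14.58 × (19.25 + 17.8) × √9.9 = 0.0023 × 14.58 × 37.05 × 3.1464 = 3.9092 mm/d
ETc = Kc × ET₀ = 1.13 × 3.9092 = 4.4174 mm/d
Crop demand D = ETc × 31 d = 4.4174 × 31 = 136.939 mm
D − Pe = 136.939 − 12.8 = 124.139 mm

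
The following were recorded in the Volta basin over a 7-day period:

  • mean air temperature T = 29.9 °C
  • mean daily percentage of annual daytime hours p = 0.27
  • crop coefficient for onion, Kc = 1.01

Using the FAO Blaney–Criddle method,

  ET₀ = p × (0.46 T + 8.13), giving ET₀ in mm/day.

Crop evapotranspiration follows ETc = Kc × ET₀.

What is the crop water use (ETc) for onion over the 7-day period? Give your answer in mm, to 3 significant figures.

41.8 mm

ET₀ = 0.27 × (0.46 × 29.9 + 8.13) = 0.27 × 21.884 = 5.9087 mm/d
ETc = Kc × ET₀ = 1.01 × 5.9087 = 5.9678 mm/d
Over 7 days: 5.9678 × 7 = 41.775 mm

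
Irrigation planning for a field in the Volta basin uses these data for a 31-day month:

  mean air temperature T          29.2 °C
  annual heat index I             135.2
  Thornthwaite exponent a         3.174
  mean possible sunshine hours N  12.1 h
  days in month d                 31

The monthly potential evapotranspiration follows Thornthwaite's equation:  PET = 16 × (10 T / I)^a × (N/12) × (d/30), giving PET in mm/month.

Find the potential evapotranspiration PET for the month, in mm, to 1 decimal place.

192.0 mm

10T/I = 10 × 29.2 / 135.2 = 2.1598
(10T/I)^a = 2.1598^3.174 = 11.5194
Uncorrected PET = 16 × 11.5194 = 184.310 mm
Correction = (N/12)(d/30) = (12.1/12)(31/30) = 1.0419
PET = 184.310 × 1.0419 = 192.033 mm/month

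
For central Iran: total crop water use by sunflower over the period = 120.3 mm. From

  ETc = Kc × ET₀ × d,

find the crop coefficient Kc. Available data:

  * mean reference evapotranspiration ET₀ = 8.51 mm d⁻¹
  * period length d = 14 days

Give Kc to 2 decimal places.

1.01

ETc = Kc × ET₀ × d  ⇒  Kc = ETc / (ET₀ × d)
Kc = 120.3 / (8.51 × 14) = 120.3 / 119.14 = 1.0097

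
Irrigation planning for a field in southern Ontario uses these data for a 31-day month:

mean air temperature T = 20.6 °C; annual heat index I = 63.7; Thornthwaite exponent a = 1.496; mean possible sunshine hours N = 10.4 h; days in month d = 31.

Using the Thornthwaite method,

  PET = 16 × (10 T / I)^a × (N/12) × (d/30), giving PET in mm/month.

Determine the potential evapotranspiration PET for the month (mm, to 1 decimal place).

10T/I = 10 × 20.6 / 63.7 = 3.2339
(10T/I)^a = 3.2339^1.496 = 5.7883
Uncorrected PET = 16 × 5.7883 = 92.613 mm
Correction = (N/12)(d/30) = (10.4/12)(31/30) = 0.8956
PET = 92.613 × 0.8956 = 82.944 mm/month

82.9 mm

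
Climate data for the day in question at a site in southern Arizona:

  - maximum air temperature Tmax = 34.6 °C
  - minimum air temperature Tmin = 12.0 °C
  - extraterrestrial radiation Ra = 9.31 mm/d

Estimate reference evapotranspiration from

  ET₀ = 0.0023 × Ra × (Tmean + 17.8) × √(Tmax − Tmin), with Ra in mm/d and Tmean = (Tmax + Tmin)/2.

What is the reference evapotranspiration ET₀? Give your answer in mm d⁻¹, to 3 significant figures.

Tmean = (34.6 + 12.0)/2 = 23.30 °C
ET₀ = 0.0023 × 9.31 × (23.30 + 17.8) × √22.6 = 0.0023 × 9.31 × 41.10 × 4.7539 = 4.1838 mm/d

4.18 mm d⁻¹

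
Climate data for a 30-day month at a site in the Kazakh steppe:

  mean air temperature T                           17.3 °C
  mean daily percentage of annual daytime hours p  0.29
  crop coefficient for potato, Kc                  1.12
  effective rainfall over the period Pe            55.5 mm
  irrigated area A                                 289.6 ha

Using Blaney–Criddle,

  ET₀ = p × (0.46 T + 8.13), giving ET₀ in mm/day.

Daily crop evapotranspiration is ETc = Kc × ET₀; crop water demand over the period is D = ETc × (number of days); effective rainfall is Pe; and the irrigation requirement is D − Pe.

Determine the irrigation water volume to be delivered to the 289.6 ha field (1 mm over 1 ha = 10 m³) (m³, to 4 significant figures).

293300 m³

ET₀ = 0.29 × (0.46 × 17.3 + 8.13) = 0.29 × 16.088 = 4.6655 mm/d
ETc = Kc × ET₀ = 1.12 × 4.6655 = 5.2254 mm/d
Crop demand D = ETc × 30 d = 5.2254 × 30 = 156.762 mm
D − Pe = 156.762 − 55.5 = 101.262 mm
Volume = 101.262 mm × 289.6 ha × 10 = 293254.8 m³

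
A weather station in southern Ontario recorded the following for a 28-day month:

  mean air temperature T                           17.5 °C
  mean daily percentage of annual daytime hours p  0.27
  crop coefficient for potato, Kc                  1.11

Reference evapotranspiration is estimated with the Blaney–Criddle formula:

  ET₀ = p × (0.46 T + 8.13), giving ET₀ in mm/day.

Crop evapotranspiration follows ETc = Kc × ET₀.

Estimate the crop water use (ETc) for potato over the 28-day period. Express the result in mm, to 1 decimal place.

ET₀ = 0.27 × (0.46 × 17.5 + 8.13) = 0.27 × 16.180 = 4.3686 mm/d
ETc = Kc × ET₀ = 1.11 × 4.3686 = 4.8491 mm/d
Over 28 days: 4.8491 × 28 = 135.775 mm

135.8 mm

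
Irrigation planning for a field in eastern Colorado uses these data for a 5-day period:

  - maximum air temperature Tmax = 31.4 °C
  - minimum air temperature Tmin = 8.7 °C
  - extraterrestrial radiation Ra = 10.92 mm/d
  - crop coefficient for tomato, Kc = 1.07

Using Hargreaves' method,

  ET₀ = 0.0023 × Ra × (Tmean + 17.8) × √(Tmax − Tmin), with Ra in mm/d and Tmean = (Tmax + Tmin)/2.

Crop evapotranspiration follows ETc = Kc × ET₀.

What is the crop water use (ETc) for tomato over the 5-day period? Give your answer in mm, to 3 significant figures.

Tmean = (31.4 + 8.7)/2 = 20.05 °C
ET₀ = 0.0023 × 10.92 × (20.05 + 17.8) × √22.7 = 0.0023 × 10.92 × 37.85 × 4.7645 = 4.5293 mm/d
ETc = Kc × ET₀ = 1.07 × 4.5293 = 4.8464 mm/d
Over 5 days: 4.8464 × 5 = 24.232 mm

24.2 mm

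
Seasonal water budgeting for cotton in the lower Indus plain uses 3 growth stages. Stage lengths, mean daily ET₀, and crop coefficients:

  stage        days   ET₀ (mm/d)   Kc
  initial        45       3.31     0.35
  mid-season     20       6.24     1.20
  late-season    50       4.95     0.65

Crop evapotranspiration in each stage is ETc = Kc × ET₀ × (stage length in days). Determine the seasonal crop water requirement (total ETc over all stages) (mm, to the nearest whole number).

363 mm

initial: 0.35 × 3.31 × 45 = 52.13 mm
mid-season: 1.20 × 6.24 × 20 = 149.76 mm
late-season: 0.65 × 4.95 × 50 = 160.88 mm
Seasonal total = 362.77 mm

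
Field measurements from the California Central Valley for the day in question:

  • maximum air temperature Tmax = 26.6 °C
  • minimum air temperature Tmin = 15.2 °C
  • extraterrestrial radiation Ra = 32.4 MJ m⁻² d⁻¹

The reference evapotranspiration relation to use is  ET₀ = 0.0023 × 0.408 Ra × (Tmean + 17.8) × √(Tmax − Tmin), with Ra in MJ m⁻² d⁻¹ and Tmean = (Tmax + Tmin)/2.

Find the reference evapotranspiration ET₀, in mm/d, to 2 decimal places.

3.97 mm/d

Tmean = (26.6 + 15.2)/2 = 20.90 °C
0.408 Ra = 0.408 × 32.4 = 13.2192 mm/d equivalent
ET₀ = 0.0023 × 13.2192 × (20.90 + 17.8) × √11.4 = 0.0023 × 13.2192 × 38.70 × 3.3764 = 3.9728 mm/d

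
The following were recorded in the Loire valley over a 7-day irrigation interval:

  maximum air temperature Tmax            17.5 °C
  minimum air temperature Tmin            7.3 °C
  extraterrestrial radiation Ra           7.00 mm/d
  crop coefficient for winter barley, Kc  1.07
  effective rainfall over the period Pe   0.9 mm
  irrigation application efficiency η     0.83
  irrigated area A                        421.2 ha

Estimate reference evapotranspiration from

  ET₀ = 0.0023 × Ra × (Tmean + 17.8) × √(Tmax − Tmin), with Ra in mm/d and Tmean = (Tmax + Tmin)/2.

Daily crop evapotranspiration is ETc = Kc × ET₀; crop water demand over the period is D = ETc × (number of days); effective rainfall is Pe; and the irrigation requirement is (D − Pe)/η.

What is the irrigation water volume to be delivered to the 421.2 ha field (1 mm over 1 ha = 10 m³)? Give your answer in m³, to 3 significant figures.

54500 m³

Tmean = (17.5 + 7.3)/2 = 12.40 °C
ET₀ = 0.0023 × 7.00 × (12.40 + 17.8) × √10.2 = 0.0023 × 7.00 × 30.20 × 3.1937 = 1.5528 mm/d
ETc = Kc × ET₀ = 1.07 × 1.5528 = 1.6615 mm/d
Crop demand D = ETc × 7 d = 1.6615 × 7 = 11.631 mm
D − Pe = 11.631 − 0.9 = 10.731 mm
Gross irrigation = 10.731 / 0.83 = 12.929 mm
Volume = 12.929 mm × 421.2 ha × 10 = 54456.9 m³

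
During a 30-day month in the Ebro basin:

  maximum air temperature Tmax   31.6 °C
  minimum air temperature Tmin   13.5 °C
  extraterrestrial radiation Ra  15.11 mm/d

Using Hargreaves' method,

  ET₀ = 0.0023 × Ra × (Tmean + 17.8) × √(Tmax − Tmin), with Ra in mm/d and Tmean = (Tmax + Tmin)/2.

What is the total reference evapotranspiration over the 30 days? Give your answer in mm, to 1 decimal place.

Tmean = (31.6 + 13.5)/2 = 22.55 °C
ET₀ = 0.0023 × 15.11 × (22.55 + 17.8) × √18.1 = 0.0023 × 15.11 × 40.35 × 4.2544 = 5.9659 mm/d
Over 30 days: 5.9659 × 30 = 178.977 mm

179.0 mm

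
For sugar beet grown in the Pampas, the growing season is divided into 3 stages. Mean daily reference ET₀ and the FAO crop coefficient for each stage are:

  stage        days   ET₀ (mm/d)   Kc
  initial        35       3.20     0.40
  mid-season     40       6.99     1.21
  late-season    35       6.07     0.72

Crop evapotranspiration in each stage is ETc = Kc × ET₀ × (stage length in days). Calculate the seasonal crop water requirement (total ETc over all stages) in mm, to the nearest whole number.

initial: 0.40 × 3.20 × 35 = 44.80 mm
mid-season: 1.21 × 6.99 × 40 = 338.32 mm
late-season: 0.72 × 6.07 × 35 = 152.96 mm
Seasonal total = 536.08 mm

536 mm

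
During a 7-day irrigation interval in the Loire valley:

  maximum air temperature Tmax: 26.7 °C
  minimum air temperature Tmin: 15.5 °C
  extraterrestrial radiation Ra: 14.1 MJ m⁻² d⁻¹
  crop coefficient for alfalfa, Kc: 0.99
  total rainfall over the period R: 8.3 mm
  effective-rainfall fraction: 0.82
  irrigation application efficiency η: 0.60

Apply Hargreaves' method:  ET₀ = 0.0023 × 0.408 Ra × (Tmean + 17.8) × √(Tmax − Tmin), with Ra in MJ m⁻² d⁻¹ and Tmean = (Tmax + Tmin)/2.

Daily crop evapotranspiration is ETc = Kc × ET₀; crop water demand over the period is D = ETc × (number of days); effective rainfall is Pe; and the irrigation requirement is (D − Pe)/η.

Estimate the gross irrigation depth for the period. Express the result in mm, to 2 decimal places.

8.55 mm

Tmean = (26.7 + 15.5)/2 = 21.10 °C
0.408 Ra = 0.408 × 14.1 = 5.7528 mm/d equivalent
ET₀ = 0.0023 × 5.7528 × (21.10 + 17.8) × √11.2 = 0.0023 × 5.7528 × 38.90 × 3.3466 = 1.7225 mm/d
ETc = Kc × ET₀ = 0.99 × 1.7225 = 1.7053 mm/d
Crop demand D = ETc × 7 d = 1.7053 × 7 = 11.937 mm
Pe = 0.82 × 8.3 = 6.806 mm
D − Pe = 11.937 − 6.806 = 5.131 mm
Gross irrigation = 5.131 / 0.60 = 8.552 mm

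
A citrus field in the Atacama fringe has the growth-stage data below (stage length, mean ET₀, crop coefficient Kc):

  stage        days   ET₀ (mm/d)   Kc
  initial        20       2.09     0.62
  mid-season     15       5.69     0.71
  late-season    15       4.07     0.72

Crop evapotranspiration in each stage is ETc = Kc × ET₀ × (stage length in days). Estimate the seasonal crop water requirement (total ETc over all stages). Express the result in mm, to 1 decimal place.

130.5 mm

initial: 0.62 × 2.09 × 20 = 25.92 mm
mid-season: 0.71 × 5.69 × 15 = 60.60 mm
late-season: 0.72 × 4.07 × 15 = 43.96 mm
Seasonal total = 130.48 mm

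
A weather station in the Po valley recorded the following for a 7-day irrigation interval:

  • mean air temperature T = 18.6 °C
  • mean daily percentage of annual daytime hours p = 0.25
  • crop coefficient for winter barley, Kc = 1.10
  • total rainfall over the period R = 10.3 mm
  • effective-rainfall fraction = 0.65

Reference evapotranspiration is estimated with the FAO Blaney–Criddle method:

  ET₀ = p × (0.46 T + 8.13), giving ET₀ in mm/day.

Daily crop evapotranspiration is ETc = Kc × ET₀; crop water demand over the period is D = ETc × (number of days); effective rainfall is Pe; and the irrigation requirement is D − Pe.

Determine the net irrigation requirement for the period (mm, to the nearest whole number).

25 mm

ET₀ = 0.25 × (0.46 × 18.6 + 8.13) = 0.25 × 16.686 = 4.1715 mm/d
ETc = Kc × ET₀ = 1.10 × 4.1715 = 4.5887 mm/d
Crop demand D = ETc × 7 d = 4.5887 × 7 = 32.121 mm
Pe = 0.65 × 10.3 = 6.695 mm
D − Pe = 32.121 − 6.695 = 25.426 mm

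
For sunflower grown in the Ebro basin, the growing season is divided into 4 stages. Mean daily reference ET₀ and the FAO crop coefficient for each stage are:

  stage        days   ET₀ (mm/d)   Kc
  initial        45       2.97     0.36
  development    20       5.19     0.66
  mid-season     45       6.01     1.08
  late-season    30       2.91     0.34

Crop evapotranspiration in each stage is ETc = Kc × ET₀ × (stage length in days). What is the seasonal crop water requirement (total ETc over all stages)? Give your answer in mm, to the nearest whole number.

438 mm

initial: 0.36 × 2.97 × 45 = 48.11 mm
development: 0.66 × 5.19 × 20 = 68.51 mm
mid-season: 1.08 × 6.01 × 45 = 292.09 mm
late-season: 0.34 × 2.91 × 30 = 29.68 mm
Seasonal total = 438.39 mm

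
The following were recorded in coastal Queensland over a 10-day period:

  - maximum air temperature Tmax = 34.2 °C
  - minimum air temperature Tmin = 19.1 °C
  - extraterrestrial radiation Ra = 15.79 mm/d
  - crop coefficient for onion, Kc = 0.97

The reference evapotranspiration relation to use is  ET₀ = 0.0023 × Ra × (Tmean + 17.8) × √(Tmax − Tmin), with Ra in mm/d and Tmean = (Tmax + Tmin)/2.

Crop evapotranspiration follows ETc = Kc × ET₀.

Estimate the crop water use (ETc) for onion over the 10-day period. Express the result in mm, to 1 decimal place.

60.8 mm

Tmean = (34.2 + 19.1)/2 = 26.65 °C
ET₀ = 0.0023 × 15.79 × (26.65 + 17.8) × √15.1 = 0.0023 × 15.79 × 44.45 × 3.8859 = 6.2730 mm/d
ETc = Kc × ET₀ = 0.97 × 6.2730 = 6.0848 mm/d
Over 10 days: 6.0848 × 10 = 60.848 mm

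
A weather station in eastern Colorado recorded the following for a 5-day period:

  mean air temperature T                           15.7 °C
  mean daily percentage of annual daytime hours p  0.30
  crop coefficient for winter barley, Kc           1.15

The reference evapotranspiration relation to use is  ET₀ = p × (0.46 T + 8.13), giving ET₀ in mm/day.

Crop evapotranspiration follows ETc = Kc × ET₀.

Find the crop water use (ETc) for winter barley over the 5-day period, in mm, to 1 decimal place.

ET₀ = 0.30 × (0.46 × 15.7 + 8.13) = 0.30 × 15.352 = 4.6056 mm/d
ETc = Kc × ET₀ = 1.15 × 4.6056 = 5.2964 mm/d
Over 5 days: 5.2964 × 5 = 26.482 mm

26.5 mm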